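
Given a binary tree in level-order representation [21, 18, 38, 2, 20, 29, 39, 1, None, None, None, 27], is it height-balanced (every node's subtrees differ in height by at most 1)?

Tree (level-order array): [21, 18, 38, 2, 20, 29, 39, 1, None, None, None, 27]
Definition: a tree is height-balanced if, at every node, |h(left) - h(right)| <= 1 (empty subtree has height -1).
Bottom-up per-node check:
  node 1: h_left=-1, h_right=-1, diff=0 [OK], height=0
  node 2: h_left=0, h_right=-1, diff=1 [OK], height=1
  node 20: h_left=-1, h_right=-1, diff=0 [OK], height=0
  node 18: h_left=1, h_right=0, diff=1 [OK], height=2
  node 27: h_left=-1, h_right=-1, diff=0 [OK], height=0
  node 29: h_left=0, h_right=-1, diff=1 [OK], height=1
  node 39: h_left=-1, h_right=-1, diff=0 [OK], height=0
  node 38: h_left=1, h_right=0, diff=1 [OK], height=2
  node 21: h_left=2, h_right=2, diff=0 [OK], height=3
All nodes satisfy the balance condition.
Result: Balanced


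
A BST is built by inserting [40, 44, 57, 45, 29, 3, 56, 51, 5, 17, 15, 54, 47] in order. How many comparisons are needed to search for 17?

Search path for 17: 40 -> 29 -> 3 -> 5 -> 17
Found: True
Comparisons: 5


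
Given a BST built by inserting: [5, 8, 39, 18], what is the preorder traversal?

Tree insertion order: [5, 8, 39, 18]
Tree (level-order array): [5, None, 8, None, 39, 18]
Preorder traversal: [5, 8, 39, 18]


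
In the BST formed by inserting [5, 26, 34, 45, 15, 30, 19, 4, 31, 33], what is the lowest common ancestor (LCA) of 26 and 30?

Tree insertion order: [5, 26, 34, 45, 15, 30, 19, 4, 31, 33]
Tree (level-order array): [5, 4, 26, None, None, 15, 34, None, 19, 30, 45, None, None, None, 31, None, None, None, 33]
In a BST, the LCA of p=26, q=30 is the first node v on the
root-to-leaf path with p <= v <= q (go left if both < v, right if both > v).
Walk from root:
  at 5: both 26 and 30 > 5, go right
  at 26: 26 <= 26 <= 30, this is the LCA
LCA = 26


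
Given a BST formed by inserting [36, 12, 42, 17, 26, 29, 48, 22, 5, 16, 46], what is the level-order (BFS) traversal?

Tree insertion order: [36, 12, 42, 17, 26, 29, 48, 22, 5, 16, 46]
Tree (level-order array): [36, 12, 42, 5, 17, None, 48, None, None, 16, 26, 46, None, None, None, 22, 29]
BFS from the root, enqueuing left then right child of each popped node:
  queue [36] -> pop 36, enqueue [12, 42], visited so far: [36]
  queue [12, 42] -> pop 12, enqueue [5, 17], visited so far: [36, 12]
  queue [42, 5, 17] -> pop 42, enqueue [48], visited so far: [36, 12, 42]
  queue [5, 17, 48] -> pop 5, enqueue [none], visited so far: [36, 12, 42, 5]
  queue [17, 48] -> pop 17, enqueue [16, 26], visited so far: [36, 12, 42, 5, 17]
  queue [48, 16, 26] -> pop 48, enqueue [46], visited so far: [36, 12, 42, 5, 17, 48]
  queue [16, 26, 46] -> pop 16, enqueue [none], visited so far: [36, 12, 42, 5, 17, 48, 16]
  queue [26, 46] -> pop 26, enqueue [22, 29], visited so far: [36, 12, 42, 5, 17, 48, 16, 26]
  queue [46, 22, 29] -> pop 46, enqueue [none], visited so far: [36, 12, 42, 5, 17, 48, 16, 26, 46]
  queue [22, 29] -> pop 22, enqueue [none], visited so far: [36, 12, 42, 5, 17, 48, 16, 26, 46, 22]
  queue [29] -> pop 29, enqueue [none], visited so far: [36, 12, 42, 5, 17, 48, 16, 26, 46, 22, 29]
Result: [36, 12, 42, 5, 17, 48, 16, 26, 46, 22, 29]


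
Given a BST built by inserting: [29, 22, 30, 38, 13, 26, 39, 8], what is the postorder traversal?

Tree insertion order: [29, 22, 30, 38, 13, 26, 39, 8]
Tree (level-order array): [29, 22, 30, 13, 26, None, 38, 8, None, None, None, None, 39]
Postorder traversal: [8, 13, 26, 22, 39, 38, 30, 29]


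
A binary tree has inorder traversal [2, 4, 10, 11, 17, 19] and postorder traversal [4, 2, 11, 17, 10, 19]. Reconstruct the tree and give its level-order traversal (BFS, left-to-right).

Inorder:   [2, 4, 10, 11, 17, 19]
Postorder: [4, 2, 11, 17, 10, 19]
Algorithm: postorder visits root last, so walk postorder right-to-left;
each value is the root of the current inorder slice — split it at that
value, recurse on the right subtree first, then the left.
Recursive splits:
  root=19; inorder splits into left=[2, 4, 10, 11, 17], right=[]
  root=10; inorder splits into left=[2, 4], right=[11, 17]
  root=17; inorder splits into left=[11], right=[]
  root=11; inorder splits into left=[], right=[]
  root=2; inorder splits into left=[], right=[4]
  root=4; inorder splits into left=[], right=[]
Reconstructed level-order: [19, 10, 2, 17, 4, 11]


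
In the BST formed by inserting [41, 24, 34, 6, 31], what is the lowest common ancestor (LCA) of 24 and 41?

Tree insertion order: [41, 24, 34, 6, 31]
Tree (level-order array): [41, 24, None, 6, 34, None, None, 31]
In a BST, the LCA of p=24, q=41 is the first node v on the
root-to-leaf path with p <= v <= q (go left if both < v, right if both > v).
Walk from root:
  at 41: 24 <= 41 <= 41, this is the LCA
LCA = 41


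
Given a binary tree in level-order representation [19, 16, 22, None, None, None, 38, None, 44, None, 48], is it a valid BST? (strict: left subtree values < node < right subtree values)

Level-order array: [19, 16, 22, None, None, None, 38, None, 44, None, 48]
Validate using subtree bounds (lo, hi): at each node, require lo < value < hi,
then recurse left with hi=value and right with lo=value.
Preorder trace (stopping at first violation):
  at node 19 with bounds (-inf, +inf): OK
  at node 16 with bounds (-inf, 19): OK
  at node 22 with bounds (19, +inf): OK
  at node 38 with bounds (22, +inf): OK
  at node 44 with bounds (38, +inf): OK
  at node 48 with bounds (44, +inf): OK
No violation found at any node.
Result: Valid BST


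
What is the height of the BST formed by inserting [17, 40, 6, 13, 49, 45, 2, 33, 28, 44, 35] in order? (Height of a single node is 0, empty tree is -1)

Insertion order: [17, 40, 6, 13, 49, 45, 2, 33, 28, 44, 35]
Tree (level-order array): [17, 6, 40, 2, 13, 33, 49, None, None, None, None, 28, 35, 45, None, None, None, None, None, 44]
Compute height bottom-up (empty subtree = -1):
  height(2) = 1 + max(-1, -1) = 0
  height(13) = 1 + max(-1, -1) = 0
  height(6) = 1 + max(0, 0) = 1
  height(28) = 1 + max(-1, -1) = 0
  height(35) = 1 + max(-1, -1) = 0
  height(33) = 1 + max(0, 0) = 1
  height(44) = 1 + max(-1, -1) = 0
  height(45) = 1 + max(0, -1) = 1
  height(49) = 1 + max(1, -1) = 2
  height(40) = 1 + max(1, 2) = 3
  height(17) = 1 + max(1, 3) = 4
Height = 4


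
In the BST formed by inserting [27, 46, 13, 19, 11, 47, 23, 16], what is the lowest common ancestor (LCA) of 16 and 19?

Tree insertion order: [27, 46, 13, 19, 11, 47, 23, 16]
Tree (level-order array): [27, 13, 46, 11, 19, None, 47, None, None, 16, 23]
In a BST, the LCA of p=16, q=19 is the first node v on the
root-to-leaf path with p <= v <= q (go left if both < v, right if both > v).
Walk from root:
  at 27: both 16 and 19 < 27, go left
  at 13: both 16 and 19 > 13, go right
  at 19: 16 <= 19 <= 19, this is the LCA
LCA = 19


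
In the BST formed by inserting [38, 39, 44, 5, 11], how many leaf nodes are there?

Tree built from: [38, 39, 44, 5, 11]
Tree (level-order array): [38, 5, 39, None, 11, None, 44]
Rule: A leaf has 0 children.
Per-node child counts:
  node 38: 2 child(ren)
  node 5: 1 child(ren)
  node 11: 0 child(ren)
  node 39: 1 child(ren)
  node 44: 0 child(ren)
Matching nodes: [11, 44]
Count of leaf nodes: 2


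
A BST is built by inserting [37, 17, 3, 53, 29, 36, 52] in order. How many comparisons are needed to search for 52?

Search path for 52: 37 -> 53 -> 52
Found: True
Comparisons: 3


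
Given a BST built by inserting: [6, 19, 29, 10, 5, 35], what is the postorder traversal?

Tree insertion order: [6, 19, 29, 10, 5, 35]
Tree (level-order array): [6, 5, 19, None, None, 10, 29, None, None, None, 35]
Postorder traversal: [5, 10, 35, 29, 19, 6]


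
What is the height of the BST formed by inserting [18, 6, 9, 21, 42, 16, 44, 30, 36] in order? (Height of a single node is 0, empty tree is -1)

Insertion order: [18, 6, 9, 21, 42, 16, 44, 30, 36]
Tree (level-order array): [18, 6, 21, None, 9, None, 42, None, 16, 30, 44, None, None, None, 36]
Compute height bottom-up (empty subtree = -1):
  height(16) = 1 + max(-1, -1) = 0
  height(9) = 1 + max(-1, 0) = 1
  height(6) = 1 + max(-1, 1) = 2
  height(36) = 1 + max(-1, -1) = 0
  height(30) = 1 + max(-1, 0) = 1
  height(44) = 1 + max(-1, -1) = 0
  height(42) = 1 + max(1, 0) = 2
  height(21) = 1 + max(-1, 2) = 3
  height(18) = 1 + max(2, 3) = 4
Height = 4


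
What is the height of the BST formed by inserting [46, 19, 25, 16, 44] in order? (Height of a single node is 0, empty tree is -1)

Insertion order: [46, 19, 25, 16, 44]
Tree (level-order array): [46, 19, None, 16, 25, None, None, None, 44]
Compute height bottom-up (empty subtree = -1):
  height(16) = 1 + max(-1, -1) = 0
  height(44) = 1 + max(-1, -1) = 0
  height(25) = 1 + max(-1, 0) = 1
  height(19) = 1 + max(0, 1) = 2
  height(46) = 1 + max(2, -1) = 3
Height = 3


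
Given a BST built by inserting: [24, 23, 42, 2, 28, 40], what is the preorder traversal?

Tree insertion order: [24, 23, 42, 2, 28, 40]
Tree (level-order array): [24, 23, 42, 2, None, 28, None, None, None, None, 40]
Preorder traversal: [24, 23, 2, 42, 28, 40]


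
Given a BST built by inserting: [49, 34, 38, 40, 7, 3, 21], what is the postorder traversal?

Tree insertion order: [49, 34, 38, 40, 7, 3, 21]
Tree (level-order array): [49, 34, None, 7, 38, 3, 21, None, 40]
Postorder traversal: [3, 21, 7, 40, 38, 34, 49]


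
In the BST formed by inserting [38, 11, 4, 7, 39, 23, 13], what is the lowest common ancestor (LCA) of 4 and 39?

Tree insertion order: [38, 11, 4, 7, 39, 23, 13]
Tree (level-order array): [38, 11, 39, 4, 23, None, None, None, 7, 13]
In a BST, the LCA of p=4, q=39 is the first node v on the
root-to-leaf path with p <= v <= q (go left if both < v, right if both > v).
Walk from root:
  at 38: 4 <= 38 <= 39, this is the LCA
LCA = 38


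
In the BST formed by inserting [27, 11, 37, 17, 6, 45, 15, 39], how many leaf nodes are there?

Tree built from: [27, 11, 37, 17, 6, 45, 15, 39]
Tree (level-order array): [27, 11, 37, 6, 17, None, 45, None, None, 15, None, 39]
Rule: A leaf has 0 children.
Per-node child counts:
  node 27: 2 child(ren)
  node 11: 2 child(ren)
  node 6: 0 child(ren)
  node 17: 1 child(ren)
  node 15: 0 child(ren)
  node 37: 1 child(ren)
  node 45: 1 child(ren)
  node 39: 0 child(ren)
Matching nodes: [6, 15, 39]
Count of leaf nodes: 3


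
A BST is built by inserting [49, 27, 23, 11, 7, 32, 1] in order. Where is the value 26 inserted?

Starting tree (level order): [49, 27, None, 23, 32, 11, None, None, None, 7, None, 1]
Insertion path: 49 -> 27 -> 23
Result: insert 26 as right child of 23
Final tree (level order): [49, 27, None, 23, 32, 11, 26, None, None, 7, None, None, None, 1]


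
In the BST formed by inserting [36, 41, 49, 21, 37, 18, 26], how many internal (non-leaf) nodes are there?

Tree built from: [36, 41, 49, 21, 37, 18, 26]
Tree (level-order array): [36, 21, 41, 18, 26, 37, 49]
Rule: An internal node has at least one child.
Per-node child counts:
  node 36: 2 child(ren)
  node 21: 2 child(ren)
  node 18: 0 child(ren)
  node 26: 0 child(ren)
  node 41: 2 child(ren)
  node 37: 0 child(ren)
  node 49: 0 child(ren)
Matching nodes: [36, 21, 41]
Count of internal (non-leaf) nodes: 3


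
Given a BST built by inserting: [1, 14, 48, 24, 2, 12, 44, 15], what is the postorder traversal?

Tree insertion order: [1, 14, 48, 24, 2, 12, 44, 15]
Tree (level-order array): [1, None, 14, 2, 48, None, 12, 24, None, None, None, 15, 44]
Postorder traversal: [12, 2, 15, 44, 24, 48, 14, 1]


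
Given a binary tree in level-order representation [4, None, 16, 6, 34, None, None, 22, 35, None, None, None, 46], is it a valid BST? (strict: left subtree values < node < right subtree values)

Level-order array: [4, None, 16, 6, 34, None, None, 22, 35, None, None, None, 46]
Validate using subtree bounds (lo, hi): at each node, require lo < value < hi,
then recurse left with hi=value and right with lo=value.
Preorder trace (stopping at first violation):
  at node 4 with bounds (-inf, +inf): OK
  at node 16 with bounds (4, +inf): OK
  at node 6 with bounds (4, 16): OK
  at node 34 with bounds (16, +inf): OK
  at node 22 with bounds (16, 34): OK
  at node 35 with bounds (34, +inf): OK
  at node 46 with bounds (35, +inf): OK
No violation found at any node.
Result: Valid BST


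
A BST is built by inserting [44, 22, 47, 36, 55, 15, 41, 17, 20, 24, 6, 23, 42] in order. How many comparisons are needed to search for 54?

Search path for 54: 44 -> 47 -> 55
Found: False
Comparisons: 3


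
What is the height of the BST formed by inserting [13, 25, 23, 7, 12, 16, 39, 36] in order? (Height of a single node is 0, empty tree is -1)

Insertion order: [13, 25, 23, 7, 12, 16, 39, 36]
Tree (level-order array): [13, 7, 25, None, 12, 23, 39, None, None, 16, None, 36]
Compute height bottom-up (empty subtree = -1):
  height(12) = 1 + max(-1, -1) = 0
  height(7) = 1 + max(-1, 0) = 1
  height(16) = 1 + max(-1, -1) = 0
  height(23) = 1 + max(0, -1) = 1
  height(36) = 1 + max(-1, -1) = 0
  height(39) = 1 + max(0, -1) = 1
  height(25) = 1 + max(1, 1) = 2
  height(13) = 1 + max(1, 2) = 3
Height = 3


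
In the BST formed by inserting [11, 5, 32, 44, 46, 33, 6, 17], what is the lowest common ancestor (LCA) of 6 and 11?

Tree insertion order: [11, 5, 32, 44, 46, 33, 6, 17]
Tree (level-order array): [11, 5, 32, None, 6, 17, 44, None, None, None, None, 33, 46]
In a BST, the LCA of p=6, q=11 is the first node v on the
root-to-leaf path with p <= v <= q (go left if both < v, right if both > v).
Walk from root:
  at 11: 6 <= 11 <= 11, this is the LCA
LCA = 11


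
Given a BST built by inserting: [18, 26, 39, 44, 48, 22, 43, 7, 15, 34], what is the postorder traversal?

Tree insertion order: [18, 26, 39, 44, 48, 22, 43, 7, 15, 34]
Tree (level-order array): [18, 7, 26, None, 15, 22, 39, None, None, None, None, 34, 44, None, None, 43, 48]
Postorder traversal: [15, 7, 22, 34, 43, 48, 44, 39, 26, 18]


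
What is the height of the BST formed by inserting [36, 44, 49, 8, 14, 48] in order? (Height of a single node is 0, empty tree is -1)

Insertion order: [36, 44, 49, 8, 14, 48]
Tree (level-order array): [36, 8, 44, None, 14, None, 49, None, None, 48]
Compute height bottom-up (empty subtree = -1):
  height(14) = 1 + max(-1, -1) = 0
  height(8) = 1 + max(-1, 0) = 1
  height(48) = 1 + max(-1, -1) = 0
  height(49) = 1 + max(0, -1) = 1
  height(44) = 1 + max(-1, 1) = 2
  height(36) = 1 + max(1, 2) = 3
Height = 3


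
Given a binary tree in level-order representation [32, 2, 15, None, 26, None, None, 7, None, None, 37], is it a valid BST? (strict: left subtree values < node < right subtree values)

Level-order array: [32, 2, 15, None, 26, None, None, 7, None, None, 37]
Validate using subtree bounds (lo, hi): at each node, require lo < value < hi,
then recurse left with hi=value and right with lo=value.
Preorder trace (stopping at first violation):
  at node 32 with bounds (-inf, +inf): OK
  at node 2 with bounds (-inf, 32): OK
  at node 26 with bounds (2, 32): OK
  at node 7 with bounds (2, 26): OK
  at node 37 with bounds (7, 26): VIOLATION
Node 37 violates its bound: not (7 < 37 < 26).
Result: Not a valid BST


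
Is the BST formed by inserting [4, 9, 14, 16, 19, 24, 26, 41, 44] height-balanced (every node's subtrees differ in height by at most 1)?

Tree (level-order array): [4, None, 9, None, 14, None, 16, None, 19, None, 24, None, 26, None, 41, None, 44]
Definition: a tree is height-balanced if, at every node, |h(left) - h(right)| <= 1 (empty subtree has height -1).
Bottom-up per-node check:
  node 44: h_left=-1, h_right=-1, diff=0 [OK], height=0
  node 41: h_left=-1, h_right=0, diff=1 [OK], height=1
  node 26: h_left=-1, h_right=1, diff=2 [FAIL (|-1-1|=2 > 1)], height=2
  node 24: h_left=-1, h_right=2, diff=3 [FAIL (|-1-2|=3 > 1)], height=3
  node 19: h_left=-1, h_right=3, diff=4 [FAIL (|-1-3|=4 > 1)], height=4
  node 16: h_left=-1, h_right=4, diff=5 [FAIL (|-1-4|=5 > 1)], height=5
  node 14: h_left=-1, h_right=5, diff=6 [FAIL (|-1-5|=6 > 1)], height=6
  node 9: h_left=-1, h_right=6, diff=7 [FAIL (|-1-6|=7 > 1)], height=7
  node 4: h_left=-1, h_right=7, diff=8 [FAIL (|-1-7|=8 > 1)], height=8
Node 26 violates the condition: |-1 - 1| = 2 > 1.
Result: Not balanced


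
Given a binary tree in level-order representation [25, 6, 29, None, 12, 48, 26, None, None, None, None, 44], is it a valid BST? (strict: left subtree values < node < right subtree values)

Level-order array: [25, 6, 29, None, 12, 48, 26, None, None, None, None, 44]
Validate using subtree bounds (lo, hi): at each node, require lo < value < hi,
then recurse left with hi=value and right with lo=value.
Preorder trace (stopping at first violation):
  at node 25 with bounds (-inf, +inf): OK
  at node 6 with bounds (-inf, 25): OK
  at node 12 with bounds (6, 25): OK
  at node 29 with bounds (25, +inf): OK
  at node 48 with bounds (25, 29): VIOLATION
Node 48 violates its bound: not (25 < 48 < 29).
Result: Not a valid BST


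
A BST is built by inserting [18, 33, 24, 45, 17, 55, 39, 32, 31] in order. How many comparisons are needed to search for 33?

Search path for 33: 18 -> 33
Found: True
Comparisons: 2


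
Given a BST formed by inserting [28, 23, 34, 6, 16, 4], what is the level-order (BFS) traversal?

Tree insertion order: [28, 23, 34, 6, 16, 4]
Tree (level-order array): [28, 23, 34, 6, None, None, None, 4, 16]
BFS from the root, enqueuing left then right child of each popped node:
  queue [28] -> pop 28, enqueue [23, 34], visited so far: [28]
  queue [23, 34] -> pop 23, enqueue [6], visited so far: [28, 23]
  queue [34, 6] -> pop 34, enqueue [none], visited so far: [28, 23, 34]
  queue [6] -> pop 6, enqueue [4, 16], visited so far: [28, 23, 34, 6]
  queue [4, 16] -> pop 4, enqueue [none], visited so far: [28, 23, 34, 6, 4]
  queue [16] -> pop 16, enqueue [none], visited so far: [28, 23, 34, 6, 4, 16]
Result: [28, 23, 34, 6, 4, 16]


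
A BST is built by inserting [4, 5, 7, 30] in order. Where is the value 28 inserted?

Starting tree (level order): [4, None, 5, None, 7, None, 30]
Insertion path: 4 -> 5 -> 7 -> 30
Result: insert 28 as left child of 30
Final tree (level order): [4, None, 5, None, 7, None, 30, 28]


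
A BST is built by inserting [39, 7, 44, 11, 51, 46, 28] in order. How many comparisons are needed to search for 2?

Search path for 2: 39 -> 7
Found: False
Comparisons: 2


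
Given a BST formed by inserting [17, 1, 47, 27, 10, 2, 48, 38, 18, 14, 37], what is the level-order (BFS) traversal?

Tree insertion order: [17, 1, 47, 27, 10, 2, 48, 38, 18, 14, 37]
Tree (level-order array): [17, 1, 47, None, 10, 27, 48, 2, 14, 18, 38, None, None, None, None, None, None, None, None, 37]
BFS from the root, enqueuing left then right child of each popped node:
  queue [17] -> pop 17, enqueue [1, 47], visited so far: [17]
  queue [1, 47] -> pop 1, enqueue [10], visited so far: [17, 1]
  queue [47, 10] -> pop 47, enqueue [27, 48], visited so far: [17, 1, 47]
  queue [10, 27, 48] -> pop 10, enqueue [2, 14], visited so far: [17, 1, 47, 10]
  queue [27, 48, 2, 14] -> pop 27, enqueue [18, 38], visited so far: [17, 1, 47, 10, 27]
  queue [48, 2, 14, 18, 38] -> pop 48, enqueue [none], visited so far: [17, 1, 47, 10, 27, 48]
  queue [2, 14, 18, 38] -> pop 2, enqueue [none], visited so far: [17, 1, 47, 10, 27, 48, 2]
  queue [14, 18, 38] -> pop 14, enqueue [none], visited so far: [17, 1, 47, 10, 27, 48, 2, 14]
  queue [18, 38] -> pop 18, enqueue [none], visited so far: [17, 1, 47, 10, 27, 48, 2, 14, 18]
  queue [38] -> pop 38, enqueue [37], visited so far: [17, 1, 47, 10, 27, 48, 2, 14, 18, 38]
  queue [37] -> pop 37, enqueue [none], visited so far: [17, 1, 47, 10, 27, 48, 2, 14, 18, 38, 37]
Result: [17, 1, 47, 10, 27, 48, 2, 14, 18, 38, 37]


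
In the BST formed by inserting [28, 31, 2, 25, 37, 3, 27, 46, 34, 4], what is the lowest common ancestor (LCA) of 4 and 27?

Tree insertion order: [28, 31, 2, 25, 37, 3, 27, 46, 34, 4]
Tree (level-order array): [28, 2, 31, None, 25, None, 37, 3, 27, 34, 46, None, 4]
In a BST, the LCA of p=4, q=27 is the first node v on the
root-to-leaf path with p <= v <= q (go left if both < v, right if both > v).
Walk from root:
  at 28: both 4 and 27 < 28, go left
  at 2: both 4 and 27 > 2, go right
  at 25: 4 <= 25 <= 27, this is the LCA
LCA = 25


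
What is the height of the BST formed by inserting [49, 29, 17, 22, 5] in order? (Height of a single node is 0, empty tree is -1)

Insertion order: [49, 29, 17, 22, 5]
Tree (level-order array): [49, 29, None, 17, None, 5, 22]
Compute height bottom-up (empty subtree = -1):
  height(5) = 1 + max(-1, -1) = 0
  height(22) = 1 + max(-1, -1) = 0
  height(17) = 1 + max(0, 0) = 1
  height(29) = 1 + max(1, -1) = 2
  height(49) = 1 + max(2, -1) = 3
Height = 3


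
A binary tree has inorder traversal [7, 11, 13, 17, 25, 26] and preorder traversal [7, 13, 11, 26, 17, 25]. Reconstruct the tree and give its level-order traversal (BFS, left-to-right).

Inorder:  [7, 11, 13, 17, 25, 26]
Preorder: [7, 13, 11, 26, 17, 25]
Algorithm: preorder visits root first, so consume preorder in order;
for each root, split the current inorder slice at that value into
left-subtree inorder and right-subtree inorder, then recurse.
Recursive splits:
  root=7; inorder splits into left=[], right=[11, 13, 17, 25, 26]
  root=13; inorder splits into left=[11], right=[17, 25, 26]
  root=11; inorder splits into left=[], right=[]
  root=26; inorder splits into left=[17, 25], right=[]
  root=17; inorder splits into left=[], right=[25]
  root=25; inorder splits into left=[], right=[]
Reconstructed level-order: [7, 13, 11, 26, 17, 25]


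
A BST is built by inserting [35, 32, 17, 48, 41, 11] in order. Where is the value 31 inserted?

Starting tree (level order): [35, 32, 48, 17, None, 41, None, 11]
Insertion path: 35 -> 32 -> 17
Result: insert 31 as right child of 17
Final tree (level order): [35, 32, 48, 17, None, 41, None, 11, 31]


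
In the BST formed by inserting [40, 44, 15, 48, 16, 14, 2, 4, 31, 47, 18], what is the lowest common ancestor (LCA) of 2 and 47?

Tree insertion order: [40, 44, 15, 48, 16, 14, 2, 4, 31, 47, 18]
Tree (level-order array): [40, 15, 44, 14, 16, None, 48, 2, None, None, 31, 47, None, None, 4, 18]
In a BST, the LCA of p=2, q=47 is the first node v on the
root-to-leaf path with p <= v <= q (go left if both < v, right if both > v).
Walk from root:
  at 40: 2 <= 40 <= 47, this is the LCA
LCA = 40


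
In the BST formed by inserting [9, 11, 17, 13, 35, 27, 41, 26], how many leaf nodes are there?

Tree built from: [9, 11, 17, 13, 35, 27, 41, 26]
Tree (level-order array): [9, None, 11, None, 17, 13, 35, None, None, 27, 41, 26]
Rule: A leaf has 0 children.
Per-node child counts:
  node 9: 1 child(ren)
  node 11: 1 child(ren)
  node 17: 2 child(ren)
  node 13: 0 child(ren)
  node 35: 2 child(ren)
  node 27: 1 child(ren)
  node 26: 0 child(ren)
  node 41: 0 child(ren)
Matching nodes: [13, 26, 41]
Count of leaf nodes: 3


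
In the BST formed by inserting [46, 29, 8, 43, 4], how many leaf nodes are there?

Tree built from: [46, 29, 8, 43, 4]
Tree (level-order array): [46, 29, None, 8, 43, 4]
Rule: A leaf has 0 children.
Per-node child counts:
  node 46: 1 child(ren)
  node 29: 2 child(ren)
  node 8: 1 child(ren)
  node 4: 0 child(ren)
  node 43: 0 child(ren)
Matching nodes: [4, 43]
Count of leaf nodes: 2


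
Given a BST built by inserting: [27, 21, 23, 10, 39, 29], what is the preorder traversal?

Tree insertion order: [27, 21, 23, 10, 39, 29]
Tree (level-order array): [27, 21, 39, 10, 23, 29]
Preorder traversal: [27, 21, 10, 23, 39, 29]


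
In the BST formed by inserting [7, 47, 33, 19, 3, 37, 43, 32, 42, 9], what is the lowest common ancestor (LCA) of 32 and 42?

Tree insertion order: [7, 47, 33, 19, 3, 37, 43, 32, 42, 9]
Tree (level-order array): [7, 3, 47, None, None, 33, None, 19, 37, 9, 32, None, 43, None, None, None, None, 42]
In a BST, the LCA of p=32, q=42 is the first node v on the
root-to-leaf path with p <= v <= q (go left if both < v, right if both > v).
Walk from root:
  at 7: both 32 and 42 > 7, go right
  at 47: both 32 and 42 < 47, go left
  at 33: 32 <= 33 <= 42, this is the LCA
LCA = 33


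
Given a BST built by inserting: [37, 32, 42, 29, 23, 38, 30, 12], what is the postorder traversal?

Tree insertion order: [37, 32, 42, 29, 23, 38, 30, 12]
Tree (level-order array): [37, 32, 42, 29, None, 38, None, 23, 30, None, None, 12]
Postorder traversal: [12, 23, 30, 29, 32, 38, 42, 37]


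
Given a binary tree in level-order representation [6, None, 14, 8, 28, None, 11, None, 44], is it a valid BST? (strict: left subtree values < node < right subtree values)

Level-order array: [6, None, 14, 8, 28, None, 11, None, 44]
Validate using subtree bounds (lo, hi): at each node, require lo < value < hi,
then recurse left with hi=value and right with lo=value.
Preorder trace (stopping at first violation):
  at node 6 with bounds (-inf, +inf): OK
  at node 14 with bounds (6, +inf): OK
  at node 8 with bounds (6, 14): OK
  at node 11 with bounds (8, 14): OK
  at node 28 with bounds (14, +inf): OK
  at node 44 with bounds (28, +inf): OK
No violation found at any node.
Result: Valid BST


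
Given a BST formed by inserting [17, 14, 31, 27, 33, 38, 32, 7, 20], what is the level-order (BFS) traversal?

Tree insertion order: [17, 14, 31, 27, 33, 38, 32, 7, 20]
Tree (level-order array): [17, 14, 31, 7, None, 27, 33, None, None, 20, None, 32, 38]
BFS from the root, enqueuing left then right child of each popped node:
  queue [17] -> pop 17, enqueue [14, 31], visited so far: [17]
  queue [14, 31] -> pop 14, enqueue [7], visited so far: [17, 14]
  queue [31, 7] -> pop 31, enqueue [27, 33], visited so far: [17, 14, 31]
  queue [7, 27, 33] -> pop 7, enqueue [none], visited so far: [17, 14, 31, 7]
  queue [27, 33] -> pop 27, enqueue [20], visited so far: [17, 14, 31, 7, 27]
  queue [33, 20] -> pop 33, enqueue [32, 38], visited so far: [17, 14, 31, 7, 27, 33]
  queue [20, 32, 38] -> pop 20, enqueue [none], visited so far: [17, 14, 31, 7, 27, 33, 20]
  queue [32, 38] -> pop 32, enqueue [none], visited so far: [17, 14, 31, 7, 27, 33, 20, 32]
  queue [38] -> pop 38, enqueue [none], visited so far: [17, 14, 31, 7, 27, 33, 20, 32, 38]
Result: [17, 14, 31, 7, 27, 33, 20, 32, 38]


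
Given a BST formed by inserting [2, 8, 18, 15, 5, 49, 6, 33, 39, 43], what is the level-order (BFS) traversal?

Tree insertion order: [2, 8, 18, 15, 5, 49, 6, 33, 39, 43]
Tree (level-order array): [2, None, 8, 5, 18, None, 6, 15, 49, None, None, None, None, 33, None, None, 39, None, 43]
BFS from the root, enqueuing left then right child of each popped node:
  queue [2] -> pop 2, enqueue [8], visited so far: [2]
  queue [8] -> pop 8, enqueue [5, 18], visited so far: [2, 8]
  queue [5, 18] -> pop 5, enqueue [6], visited so far: [2, 8, 5]
  queue [18, 6] -> pop 18, enqueue [15, 49], visited so far: [2, 8, 5, 18]
  queue [6, 15, 49] -> pop 6, enqueue [none], visited so far: [2, 8, 5, 18, 6]
  queue [15, 49] -> pop 15, enqueue [none], visited so far: [2, 8, 5, 18, 6, 15]
  queue [49] -> pop 49, enqueue [33], visited so far: [2, 8, 5, 18, 6, 15, 49]
  queue [33] -> pop 33, enqueue [39], visited so far: [2, 8, 5, 18, 6, 15, 49, 33]
  queue [39] -> pop 39, enqueue [43], visited so far: [2, 8, 5, 18, 6, 15, 49, 33, 39]
  queue [43] -> pop 43, enqueue [none], visited so far: [2, 8, 5, 18, 6, 15, 49, 33, 39, 43]
Result: [2, 8, 5, 18, 6, 15, 49, 33, 39, 43]


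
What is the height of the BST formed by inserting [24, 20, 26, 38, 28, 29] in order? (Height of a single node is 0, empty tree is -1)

Insertion order: [24, 20, 26, 38, 28, 29]
Tree (level-order array): [24, 20, 26, None, None, None, 38, 28, None, None, 29]
Compute height bottom-up (empty subtree = -1):
  height(20) = 1 + max(-1, -1) = 0
  height(29) = 1 + max(-1, -1) = 0
  height(28) = 1 + max(-1, 0) = 1
  height(38) = 1 + max(1, -1) = 2
  height(26) = 1 + max(-1, 2) = 3
  height(24) = 1 + max(0, 3) = 4
Height = 4


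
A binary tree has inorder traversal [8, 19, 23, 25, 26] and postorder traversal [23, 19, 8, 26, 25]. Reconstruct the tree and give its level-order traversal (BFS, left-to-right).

Inorder:   [8, 19, 23, 25, 26]
Postorder: [23, 19, 8, 26, 25]
Algorithm: postorder visits root last, so walk postorder right-to-left;
each value is the root of the current inorder slice — split it at that
value, recurse on the right subtree first, then the left.
Recursive splits:
  root=25; inorder splits into left=[8, 19, 23], right=[26]
  root=26; inorder splits into left=[], right=[]
  root=8; inorder splits into left=[], right=[19, 23]
  root=19; inorder splits into left=[], right=[23]
  root=23; inorder splits into left=[], right=[]
Reconstructed level-order: [25, 8, 26, 19, 23]


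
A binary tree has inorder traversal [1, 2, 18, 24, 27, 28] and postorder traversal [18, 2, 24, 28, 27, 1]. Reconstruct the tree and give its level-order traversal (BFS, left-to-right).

Inorder:   [1, 2, 18, 24, 27, 28]
Postorder: [18, 2, 24, 28, 27, 1]
Algorithm: postorder visits root last, so walk postorder right-to-left;
each value is the root of the current inorder slice — split it at that
value, recurse on the right subtree first, then the left.
Recursive splits:
  root=1; inorder splits into left=[], right=[2, 18, 24, 27, 28]
  root=27; inorder splits into left=[2, 18, 24], right=[28]
  root=28; inorder splits into left=[], right=[]
  root=24; inorder splits into left=[2, 18], right=[]
  root=2; inorder splits into left=[], right=[18]
  root=18; inorder splits into left=[], right=[]
Reconstructed level-order: [1, 27, 24, 28, 2, 18]


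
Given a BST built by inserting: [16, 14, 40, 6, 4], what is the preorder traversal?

Tree insertion order: [16, 14, 40, 6, 4]
Tree (level-order array): [16, 14, 40, 6, None, None, None, 4]
Preorder traversal: [16, 14, 6, 4, 40]


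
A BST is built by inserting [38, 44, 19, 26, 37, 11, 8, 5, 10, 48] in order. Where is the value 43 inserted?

Starting tree (level order): [38, 19, 44, 11, 26, None, 48, 8, None, None, 37, None, None, 5, 10]
Insertion path: 38 -> 44
Result: insert 43 as left child of 44
Final tree (level order): [38, 19, 44, 11, 26, 43, 48, 8, None, None, 37, None, None, None, None, 5, 10]


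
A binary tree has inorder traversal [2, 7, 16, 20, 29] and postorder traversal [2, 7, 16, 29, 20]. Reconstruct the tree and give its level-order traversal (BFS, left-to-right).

Inorder:   [2, 7, 16, 20, 29]
Postorder: [2, 7, 16, 29, 20]
Algorithm: postorder visits root last, so walk postorder right-to-left;
each value is the root of the current inorder slice — split it at that
value, recurse on the right subtree first, then the left.
Recursive splits:
  root=20; inorder splits into left=[2, 7, 16], right=[29]
  root=29; inorder splits into left=[], right=[]
  root=16; inorder splits into left=[2, 7], right=[]
  root=7; inorder splits into left=[2], right=[]
  root=2; inorder splits into left=[], right=[]
Reconstructed level-order: [20, 16, 29, 7, 2]


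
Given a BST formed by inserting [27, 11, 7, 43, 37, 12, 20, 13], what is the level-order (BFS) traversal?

Tree insertion order: [27, 11, 7, 43, 37, 12, 20, 13]
Tree (level-order array): [27, 11, 43, 7, 12, 37, None, None, None, None, 20, None, None, 13]
BFS from the root, enqueuing left then right child of each popped node:
  queue [27] -> pop 27, enqueue [11, 43], visited so far: [27]
  queue [11, 43] -> pop 11, enqueue [7, 12], visited so far: [27, 11]
  queue [43, 7, 12] -> pop 43, enqueue [37], visited so far: [27, 11, 43]
  queue [7, 12, 37] -> pop 7, enqueue [none], visited so far: [27, 11, 43, 7]
  queue [12, 37] -> pop 12, enqueue [20], visited so far: [27, 11, 43, 7, 12]
  queue [37, 20] -> pop 37, enqueue [none], visited so far: [27, 11, 43, 7, 12, 37]
  queue [20] -> pop 20, enqueue [13], visited so far: [27, 11, 43, 7, 12, 37, 20]
  queue [13] -> pop 13, enqueue [none], visited so far: [27, 11, 43, 7, 12, 37, 20, 13]
Result: [27, 11, 43, 7, 12, 37, 20, 13]


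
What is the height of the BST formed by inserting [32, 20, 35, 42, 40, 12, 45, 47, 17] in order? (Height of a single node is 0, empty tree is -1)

Insertion order: [32, 20, 35, 42, 40, 12, 45, 47, 17]
Tree (level-order array): [32, 20, 35, 12, None, None, 42, None, 17, 40, 45, None, None, None, None, None, 47]
Compute height bottom-up (empty subtree = -1):
  height(17) = 1 + max(-1, -1) = 0
  height(12) = 1 + max(-1, 0) = 1
  height(20) = 1 + max(1, -1) = 2
  height(40) = 1 + max(-1, -1) = 0
  height(47) = 1 + max(-1, -1) = 0
  height(45) = 1 + max(-1, 0) = 1
  height(42) = 1 + max(0, 1) = 2
  height(35) = 1 + max(-1, 2) = 3
  height(32) = 1 + max(2, 3) = 4
Height = 4


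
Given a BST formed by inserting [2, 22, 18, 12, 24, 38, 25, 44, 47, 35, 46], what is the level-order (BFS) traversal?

Tree insertion order: [2, 22, 18, 12, 24, 38, 25, 44, 47, 35, 46]
Tree (level-order array): [2, None, 22, 18, 24, 12, None, None, 38, None, None, 25, 44, None, 35, None, 47, None, None, 46]
BFS from the root, enqueuing left then right child of each popped node:
  queue [2] -> pop 2, enqueue [22], visited so far: [2]
  queue [22] -> pop 22, enqueue [18, 24], visited so far: [2, 22]
  queue [18, 24] -> pop 18, enqueue [12], visited so far: [2, 22, 18]
  queue [24, 12] -> pop 24, enqueue [38], visited so far: [2, 22, 18, 24]
  queue [12, 38] -> pop 12, enqueue [none], visited so far: [2, 22, 18, 24, 12]
  queue [38] -> pop 38, enqueue [25, 44], visited so far: [2, 22, 18, 24, 12, 38]
  queue [25, 44] -> pop 25, enqueue [35], visited so far: [2, 22, 18, 24, 12, 38, 25]
  queue [44, 35] -> pop 44, enqueue [47], visited so far: [2, 22, 18, 24, 12, 38, 25, 44]
  queue [35, 47] -> pop 35, enqueue [none], visited so far: [2, 22, 18, 24, 12, 38, 25, 44, 35]
  queue [47] -> pop 47, enqueue [46], visited so far: [2, 22, 18, 24, 12, 38, 25, 44, 35, 47]
  queue [46] -> pop 46, enqueue [none], visited so far: [2, 22, 18, 24, 12, 38, 25, 44, 35, 47, 46]
Result: [2, 22, 18, 24, 12, 38, 25, 44, 35, 47, 46]


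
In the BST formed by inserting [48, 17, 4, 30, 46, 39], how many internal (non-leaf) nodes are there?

Tree built from: [48, 17, 4, 30, 46, 39]
Tree (level-order array): [48, 17, None, 4, 30, None, None, None, 46, 39]
Rule: An internal node has at least one child.
Per-node child counts:
  node 48: 1 child(ren)
  node 17: 2 child(ren)
  node 4: 0 child(ren)
  node 30: 1 child(ren)
  node 46: 1 child(ren)
  node 39: 0 child(ren)
Matching nodes: [48, 17, 30, 46]
Count of internal (non-leaf) nodes: 4


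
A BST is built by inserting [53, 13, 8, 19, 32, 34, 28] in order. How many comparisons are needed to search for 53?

Search path for 53: 53
Found: True
Comparisons: 1


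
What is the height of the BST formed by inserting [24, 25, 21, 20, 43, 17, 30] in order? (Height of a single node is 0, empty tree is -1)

Insertion order: [24, 25, 21, 20, 43, 17, 30]
Tree (level-order array): [24, 21, 25, 20, None, None, 43, 17, None, 30]
Compute height bottom-up (empty subtree = -1):
  height(17) = 1 + max(-1, -1) = 0
  height(20) = 1 + max(0, -1) = 1
  height(21) = 1 + max(1, -1) = 2
  height(30) = 1 + max(-1, -1) = 0
  height(43) = 1 + max(0, -1) = 1
  height(25) = 1 + max(-1, 1) = 2
  height(24) = 1 + max(2, 2) = 3
Height = 3


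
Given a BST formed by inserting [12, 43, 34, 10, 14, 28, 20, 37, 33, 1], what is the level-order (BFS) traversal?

Tree insertion order: [12, 43, 34, 10, 14, 28, 20, 37, 33, 1]
Tree (level-order array): [12, 10, 43, 1, None, 34, None, None, None, 14, 37, None, 28, None, None, 20, 33]
BFS from the root, enqueuing left then right child of each popped node:
  queue [12] -> pop 12, enqueue [10, 43], visited so far: [12]
  queue [10, 43] -> pop 10, enqueue [1], visited so far: [12, 10]
  queue [43, 1] -> pop 43, enqueue [34], visited so far: [12, 10, 43]
  queue [1, 34] -> pop 1, enqueue [none], visited so far: [12, 10, 43, 1]
  queue [34] -> pop 34, enqueue [14, 37], visited so far: [12, 10, 43, 1, 34]
  queue [14, 37] -> pop 14, enqueue [28], visited so far: [12, 10, 43, 1, 34, 14]
  queue [37, 28] -> pop 37, enqueue [none], visited so far: [12, 10, 43, 1, 34, 14, 37]
  queue [28] -> pop 28, enqueue [20, 33], visited so far: [12, 10, 43, 1, 34, 14, 37, 28]
  queue [20, 33] -> pop 20, enqueue [none], visited so far: [12, 10, 43, 1, 34, 14, 37, 28, 20]
  queue [33] -> pop 33, enqueue [none], visited so far: [12, 10, 43, 1, 34, 14, 37, 28, 20, 33]
Result: [12, 10, 43, 1, 34, 14, 37, 28, 20, 33]


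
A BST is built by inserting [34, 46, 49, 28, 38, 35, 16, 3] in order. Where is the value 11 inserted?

Starting tree (level order): [34, 28, 46, 16, None, 38, 49, 3, None, 35]
Insertion path: 34 -> 28 -> 16 -> 3
Result: insert 11 as right child of 3
Final tree (level order): [34, 28, 46, 16, None, 38, 49, 3, None, 35, None, None, None, None, 11]


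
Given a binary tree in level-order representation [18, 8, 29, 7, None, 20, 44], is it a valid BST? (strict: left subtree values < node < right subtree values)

Level-order array: [18, 8, 29, 7, None, 20, 44]
Validate using subtree bounds (lo, hi): at each node, require lo < value < hi,
then recurse left with hi=value and right with lo=value.
Preorder trace (stopping at first violation):
  at node 18 with bounds (-inf, +inf): OK
  at node 8 with bounds (-inf, 18): OK
  at node 7 with bounds (-inf, 8): OK
  at node 29 with bounds (18, +inf): OK
  at node 20 with bounds (18, 29): OK
  at node 44 with bounds (29, +inf): OK
No violation found at any node.
Result: Valid BST


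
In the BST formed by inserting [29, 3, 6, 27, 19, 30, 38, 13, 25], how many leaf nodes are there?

Tree built from: [29, 3, 6, 27, 19, 30, 38, 13, 25]
Tree (level-order array): [29, 3, 30, None, 6, None, 38, None, 27, None, None, 19, None, 13, 25]
Rule: A leaf has 0 children.
Per-node child counts:
  node 29: 2 child(ren)
  node 3: 1 child(ren)
  node 6: 1 child(ren)
  node 27: 1 child(ren)
  node 19: 2 child(ren)
  node 13: 0 child(ren)
  node 25: 0 child(ren)
  node 30: 1 child(ren)
  node 38: 0 child(ren)
Matching nodes: [13, 25, 38]
Count of leaf nodes: 3


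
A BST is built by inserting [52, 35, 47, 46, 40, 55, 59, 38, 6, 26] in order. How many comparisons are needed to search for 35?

Search path for 35: 52 -> 35
Found: True
Comparisons: 2


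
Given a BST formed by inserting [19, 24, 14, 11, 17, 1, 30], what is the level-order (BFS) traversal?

Tree insertion order: [19, 24, 14, 11, 17, 1, 30]
Tree (level-order array): [19, 14, 24, 11, 17, None, 30, 1]
BFS from the root, enqueuing left then right child of each popped node:
  queue [19] -> pop 19, enqueue [14, 24], visited so far: [19]
  queue [14, 24] -> pop 14, enqueue [11, 17], visited so far: [19, 14]
  queue [24, 11, 17] -> pop 24, enqueue [30], visited so far: [19, 14, 24]
  queue [11, 17, 30] -> pop 11, enqueue [1], visited so far: [19, 14, 24, 11]
  queue [17, 30, 1] -> pop 17, enqueue [none], visited so far: [19, 14, 24, 11, 17]
  queue [30, 1] -> pop 30, enqueue [none], visited so far: [19, 14, 24, 11, 17, 30]
  queue [1] -> pop 1, enqueue [none], visited so far: [19, 14, 24, 11, 17, 30, 1]
Result: [19, 14, 24, 11, 17, 30, 1]


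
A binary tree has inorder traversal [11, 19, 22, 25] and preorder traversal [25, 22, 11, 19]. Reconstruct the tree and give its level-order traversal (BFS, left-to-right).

Inorder:  [11, 19, 22, 25]
Preorder: [25, 22, 11, 19]
Algorithm: preorder visits root first, so consume preorder in order;
for each root, split the current inorder slice at that value into
left-subtree inorder and right-subtree inorder, then recurse.
Recursive splits:
  root=25; inorder splits into left=[11, 19, 22], right=[]
  root=22; inorder splits into left=[11, 19], right=[]
  root=11; inorder splits into left=[], right=[19]
  root=19; inorder splits into left=[], right=[]
Reconstructed level-order: [25, 22, 11, 19]


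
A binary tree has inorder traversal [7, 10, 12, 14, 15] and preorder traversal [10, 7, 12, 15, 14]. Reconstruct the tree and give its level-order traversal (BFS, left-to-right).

Inorder:  [7, 10, 12, 14, 15]
Preorder: [10, 7, 12, 15, 14]
Algorithm: preorder visits root first, so consume preorder in order;
for each root, split the current inorder slice at that value into
left-subtree inorder and right-subtree inorder, then recurse.
Recursive splits:
  root=10; inorder splits into left=[7], right=[12, 14, 15]
  root=7; inorder splits into left=[], right=[]
  root=12; inorder splits into left=[], right=[14, 15]
  root=15; inorder splits into left=[14], right=[]
  root=14; inorder splits into left=[], right=[]
Reconstructed level-order: [10, 7, 12, 15, 14]
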